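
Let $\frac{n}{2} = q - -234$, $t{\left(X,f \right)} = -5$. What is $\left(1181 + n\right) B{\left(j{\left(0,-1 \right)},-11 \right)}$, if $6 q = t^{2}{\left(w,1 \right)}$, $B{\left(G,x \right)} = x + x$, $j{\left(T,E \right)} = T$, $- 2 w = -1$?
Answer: $- \frac{109384}{3} \approx -36461.0$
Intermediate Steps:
$w = \frac{1}{2}$ ($w = \left(- \frac{1}{2}\right) \left(-1\right) = \frac{1}{2} \approx 0.5$)
$B{\left(G,x \right)} = 2 x$
$q = \frac{25}{6}$ ($q = \frac{\left(-5\right)^{2}}{6} = \frac{1}{6} \cdot 25 = \frac{25}{6} \approx 4.1667$)
$n = \frac{1429}{3}$ ($n = 2 \left(\frac{25}{6} - -234\right) = 2 \left(\frac{25}{6} + 234\right) = 2 \cdot \frac{1429}{6} = \frac{1429}{3} \approx 476.33$)
$\left(1181 + n\right) B{\left(j{\left(0,-1 \right)},-11 \right)} = \left(1181 + \frac{1429}{3}\right) 2 \left(-11\right) = \frac{4972}{3} \left(-22\right) = - \frac{109384}{3}$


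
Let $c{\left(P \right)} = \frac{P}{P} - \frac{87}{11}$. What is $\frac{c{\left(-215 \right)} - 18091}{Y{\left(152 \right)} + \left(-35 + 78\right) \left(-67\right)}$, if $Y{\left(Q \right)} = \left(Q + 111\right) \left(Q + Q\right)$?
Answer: $- \frac{199077}{847781} \approx -0.23482$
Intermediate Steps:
$c{\left(P \right)} = - \frac{76}{11}$ ($c{\left(P \right)} = 1 - \frac{87}{11} = - \frac{76}{11}$)
$Y{\left(Q \right)} = 2 Q \left(111 + Q\right)$ ($Y{\left(Q \right)} = \left(111 + Q\right) 2 Q = 2 Q \left(111 + Q\right)$)
$\frac{c{\left(-215 \right)} - 18091}{Y{\left(152 \right)} + \left(-35 + 78\right) \left(-67\right)} = \frac{- \frac{76}{11} - 18091}{2 \cdot 152 \left(111 + 152\right) + \left(-35 + 78\right) \left(-67\right)} = - \frac{199077}{11 \left(2 \cdot 152 \cdot 263 + 43 \left(-67\right)\right)} = - \frac{199077}{11 \left(79952 - 2881\right)} = - \frac{199077}{11 \cdot 77071} = \left(- \frac{199077}{11}\right) \frac{1}{77071} = - \frac{199077}{847781}$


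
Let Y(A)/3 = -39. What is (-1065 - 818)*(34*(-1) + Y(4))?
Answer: 284333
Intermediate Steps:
Y(A) = -117 (Y(A) = 3*(-39) = -117)
(-1065 - 818)*(34*(-1) + Y(4)) = (-1065 - 818)*(34*(-1) - 117) = -1883*(-34 - 117) = -1883*(-151) = 284333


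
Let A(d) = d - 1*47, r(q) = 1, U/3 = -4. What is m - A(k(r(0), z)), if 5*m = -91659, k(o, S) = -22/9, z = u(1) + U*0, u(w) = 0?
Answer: -822706/45 ≈ -18282.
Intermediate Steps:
U = -12 (U = 3*(-4) = -12)
z = 0 (z = 0 - 12*0 = 0 + 0 = 0)
k(o, S) = -22/9
m = -91659/5 (m = (⅕)*(-91659) = -91659/5 ≈ -18332.)
A(d) = -47 + d (A(d) = d - 47 = -47 + d)
m - A(k(r(0), z)) = -91659/5 - (-47 - 22/9) = -91659/5 - 1*(-445/9) = -91659/5 + 445/9 = -822706/45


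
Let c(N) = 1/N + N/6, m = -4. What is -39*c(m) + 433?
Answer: 1875/4 ≈ 468.75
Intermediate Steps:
c(N) = 1/N + N/6 (c(N) = 1/N + N*(⅙) = 1/N + N/6)
-39*c(m) + 433 = -39*(1/(-4) + (⅙)*(-4)) + 433 = -39*(-¼ - ⅔) + 433 = -39*(-11/12) + 433 = 143/4 + 433 = 1875/4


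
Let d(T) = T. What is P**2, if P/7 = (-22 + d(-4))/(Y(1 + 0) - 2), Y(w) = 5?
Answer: 33124/9 ≈ 3680.4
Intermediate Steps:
P = -182/3 (P = 7*((-22 - 4)/(5 - 2)) = 7*(-26/3) = -182/3 ≈ -60.667)
P**2 = (-182/3)**2 = 33124/9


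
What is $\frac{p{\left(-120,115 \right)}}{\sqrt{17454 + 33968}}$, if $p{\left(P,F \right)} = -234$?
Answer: $- \frac{117 \sqrt{51422}}{25711} \approx -1.0319$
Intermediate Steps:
$\frac{p{\left(-120,115 \right)}}{\sqrt{17454 + 33968}} = - \frac{234}{\sqrt{17454 + 33968}} = - \frac{234}{\sqrt{51422}} = - 234 \frac{\sqrt{51422}}{51422} = - \frac{117 \sqrt{51422}}{25711}$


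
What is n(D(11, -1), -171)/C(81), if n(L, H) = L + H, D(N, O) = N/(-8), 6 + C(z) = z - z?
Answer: 1379/48 ≈ 28.729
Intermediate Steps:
C(z) = -6 (C(z) = -6 + (z - z) = -6 + 0 = -6)
D(N, O) = -N/8 (D(N, O) = N*(-⅛) = -N/8)
n(L, H) = H + L
n(D(11, -1), -171)/C(81) = (-171 - ⅛*11)/(-6) = (-171 - 11/8)*(-⅙) = -1379/8*(-⅙) = 1379/48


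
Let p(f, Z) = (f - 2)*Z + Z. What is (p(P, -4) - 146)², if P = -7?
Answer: 12996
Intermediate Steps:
p(f, Z) = Z + Z*(-2 + f) (p(f, Z) = (-2 + f)*Z + Z = Z*(-2 + f) + Z = Z + Z*(-2 + f))
(p(P, -4) - 146)² = (-4*(-1 - 7) - 146)² = (-4*(-8) - 146)² = (32 - 146)² = (-114)² = 12996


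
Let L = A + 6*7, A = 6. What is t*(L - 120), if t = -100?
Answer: 7200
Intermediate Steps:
L = 48 (L = 6 + 6*7 = 6 + 42 = 48)
t*(L - 120) = -100*(48 - 120) = -100*(-72) = 7200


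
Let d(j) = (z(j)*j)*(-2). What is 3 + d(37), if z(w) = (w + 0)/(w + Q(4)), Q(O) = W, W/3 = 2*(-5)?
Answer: -2717/7 ≈ -388.14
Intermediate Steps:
W = -30 (W = 3*(2*(-5)) = 3*(-10) = -30)
Q(O) = -30
z(w) = w/(-30 + w) (z(w) = (w + 0)/(w - 30) = w/(-30 + w))
d(j) = -2*j²/(-30 + j) (d(j) = ((j/(-30 + j))*j)*(-2) = (j²/(-30 + j))*(-2) = -2*j²/(-30 + j))
3 + d(37) = 3 - 2*37²/(-30 + 37) = 3 - 2*1369/7 = 3 - 2*1369*⅐ = 3 - 2738/7 = -2717/7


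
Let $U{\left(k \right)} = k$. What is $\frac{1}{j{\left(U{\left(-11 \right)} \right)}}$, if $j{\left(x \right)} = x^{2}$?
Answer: $\frac{1}{121} \approx 0.0082645$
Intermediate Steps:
$\frac{1}{j{\left(U{\left(-11 \right)} \right)}} = \frac{1}{\left(-11\right)^{2}} = \frac{1}{121}$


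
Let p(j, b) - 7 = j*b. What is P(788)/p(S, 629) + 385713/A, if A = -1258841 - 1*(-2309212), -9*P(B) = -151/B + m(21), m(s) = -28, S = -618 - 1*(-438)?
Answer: 103222725957061/281116601382372 ≈ 0.36719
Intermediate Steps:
S = -180 (S = -618 + 438 = -180)
p(j, b) = 7 + b*j (p(j, b) = 7 + j*b = 7 + b*j)
P(B) = 28/9 + 151/(9*B) (P(B) = -(-151/B - 28)/9 = -(-28 - 151/B)/9 = 28/9 + 151/(9*B))
A = 1050371 (A = -1258841 + 2309212 = 1050371)
P(788)/p(S, 629) + 385713/A = ((1/9)*(151 + 28*788)/788)/(7 + 629*(-180)) + 385713/1050371 = ((1/9)*(1/788)*(151 + 22064))/(7 - 113220) + 385713*(1/1050371) = ((1/9)*(1/788)*22215)/(-113213) + 385713/1050371 = (7405/2364)*(-1/113213) + 385713/1050371 = -7405/267635532 + 385713/1050371 = 103222725957061/281116601382372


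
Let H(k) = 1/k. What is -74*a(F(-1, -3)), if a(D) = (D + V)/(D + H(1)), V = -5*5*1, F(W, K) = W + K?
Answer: -2146/3 ≈ -715.33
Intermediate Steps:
F(W, K) = K + W
V = -25 (V = -25*1 = -25)
H(k) = 1/k
a(D) = (-25 + D)/(1 + D) (a(D) = (D - 25)/(D + 1/1) = (-25 + D)/(D + 1) = (-25 + D)/(1 + D))
-74*a(F(-1, -3)) = -74*(-25 + (-3 - 1))/(1 + (-3 - 1)) = -74*(-25 - 4)/(1 - 4) = -74*(-29)/(-3) = -(-74)*(-29)/3 = -74*29/3 = -2146/3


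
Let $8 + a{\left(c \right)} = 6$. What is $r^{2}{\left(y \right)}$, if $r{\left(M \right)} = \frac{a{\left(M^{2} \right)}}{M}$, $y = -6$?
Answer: $\frac{1}{9} \approx 0.11111$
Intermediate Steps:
$a{\left(c \right)} = -2$ ($a{\left(c \right)} = -8 + 6 = -2$)
$r{\left(M \right)} = - \frac{2}{M}$
$r^{2}{\left(y \right)} = \left(- \frac{2}{-6}\right)^{2} = \left(\left(-2\right) \left(- \frac{1}{6}\right)\right)^{2} = \left(\frac{1}{3}\right)^{2} = \frac{1}{9}$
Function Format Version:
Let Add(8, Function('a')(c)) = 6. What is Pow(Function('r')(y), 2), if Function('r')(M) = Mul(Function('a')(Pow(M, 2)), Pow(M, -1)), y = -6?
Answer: Rational(1, 9) ≈ 0.11111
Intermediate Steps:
Function('a')(c) = -2 (Function('a')(c) = Add(-8, 6) = -2)
Function('r')(M) = Mul(-2, Pow(M, -1))
Pow(Function('r')(y), 2) = Pow(Mul(-2, Pow(-6, -1)), 2) = Pow(Mul(-2, Rational(-1, 6)), 2) = Pow(Rational(1, 3), 2) = Rational(1, 9)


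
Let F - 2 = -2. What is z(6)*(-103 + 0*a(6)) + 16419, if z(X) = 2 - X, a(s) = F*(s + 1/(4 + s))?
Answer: 16831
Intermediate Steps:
F = 0 (F = 2 - 2 = 0)
a(s) = 0 (a(s) = 0*(s + 1/(4 + s)) = 0)
z(6)*(-103 + 0*a(6)) + 16419 = (2 - 1*6)*(-103 + 0*0) + 16419 = (2 - 6)*(-103 + 0) + 16419 = -4*(-103) + 16419 = 412 + 16419 = 16831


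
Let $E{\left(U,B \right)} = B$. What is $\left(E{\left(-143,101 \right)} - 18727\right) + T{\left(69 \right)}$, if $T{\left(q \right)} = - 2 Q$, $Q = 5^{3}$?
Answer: $-18876$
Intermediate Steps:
$Q = 125$
$T{\left(q \right)} = -250$ ($T{\left(q \right)} = \left(-2\right) 125 = -250$)
$\left(E{\left(-143,101 \right)} - 18727\right) + T{\left(69 \right)} = \left(101 - 18727\right) - 250 = -18626 - 250 = -18876$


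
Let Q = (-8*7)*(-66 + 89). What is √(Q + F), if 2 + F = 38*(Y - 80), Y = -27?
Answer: 2*I*√1339 ≈ 73.185*I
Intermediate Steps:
F = -4068 (F = -2 + 38*(-27 - 80) = -2 + 38*(-107) = -2 - 4066 = -4068)
Q = -1288 (Q = -56*23 = -1288)
√(Q + F) = √(-1288 - 4068) = √(-5356) = 2*I*√1339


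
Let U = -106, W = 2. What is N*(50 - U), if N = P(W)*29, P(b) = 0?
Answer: 0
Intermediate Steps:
N = 0 (N = 0*29 = 0)
N*(50 - U) = 0*(50 - 1*(-106)) = 0*(50 + 106) = 0*156 = 0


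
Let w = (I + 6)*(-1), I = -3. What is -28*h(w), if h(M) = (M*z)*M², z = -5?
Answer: -3780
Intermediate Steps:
w = -3 (w = (-3 + 6)*(-1) = 3*(-1) = -3)
h(M) = -5*M³ (h(M) = (M*(-5))*M² = (-5*M)*M² = -5*M³)
-28*h(w) = -(-140)*(-3)³ = -(-140)*(-27) = -28*135 = -3780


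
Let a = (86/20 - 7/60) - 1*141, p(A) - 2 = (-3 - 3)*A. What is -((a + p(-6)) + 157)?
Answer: -3491/60 ≈ -58.183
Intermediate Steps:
p(A) = 2 - 6*A (p(A) = 2 + (-3 - 3)*A = 2 - 6*A)
a = -8209/60 (a = (86*(1/20) - 7*1/60) - 141 = (43/10 - 7/60) - 141 = 251/60 - 141 = -8209/60 ≈ -136.82)
-((a + p(-6)) + 157) = -((-8209/60 + (2 - 6*(-6))) + 157) = -((-8209/60 + (2 + 36)) + 157) = -((-8209/60 + 38) + 157) = -(-5929/60 + 157) = -1*3491/60 = -3491/60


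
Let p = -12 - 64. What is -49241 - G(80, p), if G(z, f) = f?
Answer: -49165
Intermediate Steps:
p = -76
-49241 - G(80, p) = -49241 - 1*(-76) = -49241 + 76 = -49165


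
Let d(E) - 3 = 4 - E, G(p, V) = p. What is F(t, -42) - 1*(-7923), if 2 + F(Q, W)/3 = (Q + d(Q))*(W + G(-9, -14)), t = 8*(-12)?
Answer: 6846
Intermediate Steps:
d(E) = 7 - E (d(E) = 3 + (4 - E) = 7 - E)
t = -96
F(Q, W) = -195 + 21*W (F(Q, W) = -6 + 3*((Q + (7 - Q))*(W - 9)) = -6 + 3*(7*(-9 + W)) = -6 + 3*(-63 + 7*W) = -6 + (-189 + 21*W) = -195 + 21*W)
F(t, -42) - 1*(-7923) = (-195 + 21*(-42)) - 1*(-7923) = (-195 - 882) + 7923 = -1077 + 7923 = 6846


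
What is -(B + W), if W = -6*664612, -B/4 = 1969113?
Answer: 11864124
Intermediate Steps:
B = -7876452 (B = -4*1969113 = -7876452)
W = -3987672
-(B + W) = -(-7876452 - 3987672) = -1*(-11864124) = 11864124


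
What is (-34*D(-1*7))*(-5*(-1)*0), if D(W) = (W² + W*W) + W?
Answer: 0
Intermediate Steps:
D(W) = W + 2*W² (D(W) = (W² + W²) + W = 2*W² + W = W + 2*W²)
(-34*D(-1*7))*(-5*(-1)*0) = (-34*(-1*7)*(1 + 2*(-1*7)))*(-5*(-1)*0) = (-(-238)*(1 + 2*(-7)))*(5*0) = -(-238)*(1 - 14)*0 = -(-238)*(-13)*0 = -34*91*0 = -3094*0 = 0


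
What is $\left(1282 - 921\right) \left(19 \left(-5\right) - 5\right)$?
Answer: $-36100$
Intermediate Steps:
$\left(1282 - 921\right) \left(19 \left(-5\right) - 5\right) = 361 \left(-95 - 5\right) = 361 \left(-100\right) = -36100$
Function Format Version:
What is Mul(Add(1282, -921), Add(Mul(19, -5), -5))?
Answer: -36100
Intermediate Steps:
Mul(Add(1282, -921), Add(Mul(19, -5), -5)) = Mul(361, Add(-95, -5)) = Mul(361, -100) = -36100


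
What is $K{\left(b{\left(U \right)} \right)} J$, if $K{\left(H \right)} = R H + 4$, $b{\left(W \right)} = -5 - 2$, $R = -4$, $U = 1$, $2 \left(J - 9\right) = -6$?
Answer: $192$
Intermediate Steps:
$J = 6$ ($J = 9 + \frac{1}{2} \left(-6\right) = 9 - 3 = 6$)
$b{\left(W \right)} = -7$
$K{\left(H \right)} = 4 - 4 H$ ($K{\left(H \right)} = - 4 H + 4 = 4 - 4 H$)
$K{\left(b{\left(U \right)} \right)} J = \left(4 - -28\right) 6 = \left(4 + 28\right) 6 = 32 \cdot 6 = 192$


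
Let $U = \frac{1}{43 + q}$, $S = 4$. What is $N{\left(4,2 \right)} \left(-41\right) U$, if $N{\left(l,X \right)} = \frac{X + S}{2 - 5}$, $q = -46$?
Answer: $- \frac{82}{3} \approx -27.333$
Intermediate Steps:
$N{\left(l,X \right)} = - \frac{4}{3} - \frac{X}{3}$ ($N{\left(l,X \right)} = \frac{X + 4}{2 - 5} = \frac{4 + X}{-3} = \left(4 + X\right) \left(- \frac{1}{3}\right) = - \frac{4}{3} - \frac{X}{3}$)
$U = - \frac{1}{3}$ ($U = \frac{1}{43 - 46} = \frac{1}{-3} = - \frac{1}{3} \approx -0.33333$)
$N{\left(4,2 \right)} \left(-41\right) U = \left(- \frac{4}{3} - \frac{2}{3}\right) \left(-41\right) \left(- \frac{1}{3}\right) = \left(-2\right) \left(-41\right) \left(- \frac{1}{3}\right) = 82 \left(- \frac{1}{3}\right) = - \frac{82}{3}$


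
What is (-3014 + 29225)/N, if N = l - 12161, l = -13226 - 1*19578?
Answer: -26211/44965 ≈ -0.58292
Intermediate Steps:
l = -32804 (l = -13226 - 19578 = -32804)
N = -44965 (N = -32804 - 12161 = -44965)
(-3014 + 29225)/N = (-3014 + 29225)/(-44965) = 26211*(-1/44965) = -26211/44965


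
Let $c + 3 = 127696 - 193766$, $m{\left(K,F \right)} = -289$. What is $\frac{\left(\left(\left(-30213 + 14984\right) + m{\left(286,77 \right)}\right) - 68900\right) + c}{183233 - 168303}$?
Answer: $- \frac{150491}{14930} \approx -10.08$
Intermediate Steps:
$c = -66073$ ($c = -3 + \left(127696 - 193766\right) = -3 - 66070 = -66073$)
$\frac{\left(\left(\left(-30213 + 14984\right) + m{\left(286,77 \right)}\right) - 68900\right) + c}{183233 - 168303} = \frac{\left(\left(\left(-30213 + 14984\right) - 289\right) - 68900\right) - 66073}{183233 - 168303} = \frac{\left(\left(-15229 - 289\right) - 68900\right) - 66073}{14930} = \left(\left(-15518 - 68900\right) - 66073\right) \frac{1}{14930} = \left(-84418 - 66073\right) \frac{1}{14930} = \left(-150491\right) \frac{1}{14930} = - \frac{150491}{14930}$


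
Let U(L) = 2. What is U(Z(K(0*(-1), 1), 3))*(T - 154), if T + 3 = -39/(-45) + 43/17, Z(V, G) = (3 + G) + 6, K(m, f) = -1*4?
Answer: -78338/255 ≈ -307.21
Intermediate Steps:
K(m, f) = -4
Z(V, G) = 9 + G
T = 101/255 (T = -3 + (-39/(-45) + 43/17) = -3 + (-39*(-1/45) + 43*(1/17)) = -3 + (13/15 + 43/17) = -3 + 866/255 = 101/255 ≈ 0.39608)
U(Z(K(0*(-1), 1), 3))*(T - 154) = 2*(101/255 - 154) = 2*(-39169/255) = -78338/255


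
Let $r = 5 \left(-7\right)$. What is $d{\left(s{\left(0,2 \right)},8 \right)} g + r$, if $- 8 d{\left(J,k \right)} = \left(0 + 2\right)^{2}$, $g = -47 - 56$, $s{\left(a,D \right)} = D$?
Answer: $\frac{33}{2} \approx 16.5$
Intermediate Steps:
$g = -103$
$r = -35$
$d{\left(J,k \right)} = - \frac{1}{2}$ ($d{\left(J,k \right)} = - \frac{\left(0 + 2\right)^{2}}{8} = - \frac{2^{2}}{8} = \left(- \frac{1}{8}\right) 4 = - \frac{1}{2}$)
$d{\left(s{\left(0,2 \right)},8 \right)} g + r = \left(- \frac{1}{2}\right) \left(-103\right) - 35 = \frac{103}{2} - 35 = \frac{33}{2}$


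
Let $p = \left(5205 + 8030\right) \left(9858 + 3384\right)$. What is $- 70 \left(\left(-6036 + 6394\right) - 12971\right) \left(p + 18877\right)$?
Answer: $154753592693770$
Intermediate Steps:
$p = 175257870$ ($p = 13235 \cdot 13242 = 175257870$)
$- 70 \left(\left(-6036 + 6394\right) - 12971\right) \left(p + 18877\right) = - 70 \left(\left(-6036 + 6394\right) - 12971\right) \left(175257870 + 18877\right) = - 70 \left(358 - 12971\right) 175276747 = - 70 \left(\left(-12613\right) 175276747\right) = \left(-70\right) \left(-2210765609911\right) = 154753592693770$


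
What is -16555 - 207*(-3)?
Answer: -15934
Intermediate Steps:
-16555 - 207*(-3) = -16555 - 1*(-621) = -16555 + 621 = -15934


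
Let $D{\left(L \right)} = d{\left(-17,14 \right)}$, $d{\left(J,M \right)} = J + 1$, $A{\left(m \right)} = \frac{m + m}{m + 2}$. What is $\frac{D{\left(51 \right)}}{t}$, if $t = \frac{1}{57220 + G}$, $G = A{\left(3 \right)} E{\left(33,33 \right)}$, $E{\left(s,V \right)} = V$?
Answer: $- \frac{4580768}{5} \approx -9.1615 \cdot 10^{5}$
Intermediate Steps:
$A{\left(m \right)} = \frac{2 m}{2 + m}$
$d{\left(J,M \right)} = 1 + J$
$D{\left(L \right)} = -16$ ($D{\left(L \right)} = 1 - 17 = -16$)
$G = \frac{198}{5}$ ($G = 2 \cdot 3 \frac{1}{2 + 3} \cdot 33 = 2 \cdot 3 \cdot \frac{1}{5} \cdot 33 = \frac{6}{5} \cdot 33 = \frac{198}{5} \approx 39.6$)
$t = \frac{5}{286298}$ ($t = \frac{1}{57220 + \frac{198}{5}} = \frac{1}{\frac{286298}{5}} = \frac{5}{286298} \approx 1.7464 \cdot 10^{-5}$)
$\frac{D{\left(51 \right)}}{t} = - \frac{16}{\frac{5}{286298}} = \left(-16\right) \frac{286298}{5} = - \frac{4580768}{5}$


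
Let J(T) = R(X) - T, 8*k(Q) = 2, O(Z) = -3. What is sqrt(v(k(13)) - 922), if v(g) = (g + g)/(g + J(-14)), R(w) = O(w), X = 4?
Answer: 4*I*sqrt(12965)/15 ≈ 30.364*I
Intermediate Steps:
k(Q) = 1/4 (k(Q) = (1/8)*2 = 1/4)
R(w) = -3
J(T) = -3 - T
v(g) = 2*g/(11 + g) (v(g) = (g + g)/(g + (-3 - 1*(-14))) = (2*g)/(g + (-3 + 14)) = (2*g)/(g + 11) = (2*g)/(11 + g) = 2*g/(11 + g))
sqrt(v(k(13)) - 922) = sqrt(2*(1/4)/(11 + 1/4) - 922) = sqrt(2*(1/4)/(45/4) - 922) = sqrt(2*(1/4)*(4/45) - 922) = sqrt(2/45 - 922) = sqrt(-41488/45) = 4*I*sqrt(12965)/15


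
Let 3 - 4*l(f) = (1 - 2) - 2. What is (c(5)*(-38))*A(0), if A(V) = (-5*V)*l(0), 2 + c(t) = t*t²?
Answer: 0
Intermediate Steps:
l(f) = 3/2 (l(f) = ¾ - ((1 - 2) - 2)/4 = ¾ - (-1 - 2)/4 = ¾ - ¼*(-3) = ¾ + ¾ = 3/2)
c(t) = -2 + t³ (c(t) = -2 + t*t² = -2 + t³)
A(V) = -15*V/2 (A(V) = -5*V*(3/2) = -15*V/2)
(c(5)*(-38))*A(0) = ((-2 + 5³)*(-38))*(-15/2*0) = ((-2 + 125)*(-38))*0 = (123*(-38))*0 = -4674*0 = 0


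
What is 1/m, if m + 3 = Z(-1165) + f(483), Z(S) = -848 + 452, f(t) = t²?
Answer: 1/232890 ≈ 4.2939e-6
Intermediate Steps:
Z(S) = -396
m = 232890 (m = -3 + (-396 + 483²) = -3 + (-396 + 233289) = -3 + 232893 = 232890)
1/m = 1/232890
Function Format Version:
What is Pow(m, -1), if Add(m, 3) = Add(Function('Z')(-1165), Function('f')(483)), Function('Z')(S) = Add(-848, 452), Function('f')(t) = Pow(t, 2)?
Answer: Rational(1, 232890) ≈ 4.2939e-6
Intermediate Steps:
Function('Z')(S) = -396
m = 232890 (m = Add(-3, Add(-396, Pow(483, 2))) = Add(-3, Add(-396, 233289)) = Add(-3, 232893) = 232890)
Pow(m, -1) = Pow(232890, -1) = Rational(1, 232890)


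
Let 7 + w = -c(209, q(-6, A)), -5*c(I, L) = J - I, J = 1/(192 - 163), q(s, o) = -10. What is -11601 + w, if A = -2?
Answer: -337844/29 ≈ -11650.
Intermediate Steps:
J = 1/29 ≈ 0.034483
c(I, L) = -1/145 + I/5 (c(I, L) = -(1/29 - I)/5 = -1/145 + I/5)
w = -1415/29 (w = -7 - (-1/145 + (⅕)*209) = -7 - (-1/145 + 209/5) = -7 - 1*1212/29 = -7 - 1212/29 = -1415/29 ≈ -48.793)
-11601 + w = -11601 - 1415/29 = -337844/29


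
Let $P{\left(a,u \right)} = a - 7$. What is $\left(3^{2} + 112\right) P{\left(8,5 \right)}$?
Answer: $121$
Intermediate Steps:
$P{\left(a,u \right)} = -7 + a$ ($P{\left(a,u \right)} = a - 7 = -7 + a$)
$\left(3^{2} + 112\right) P{\left(8,5 \right)} = \left(3^{2} + 112\right) \left(-7 + 8\right) = \left(9 + 112\right) 1 = 121 \cdot 1 = 121$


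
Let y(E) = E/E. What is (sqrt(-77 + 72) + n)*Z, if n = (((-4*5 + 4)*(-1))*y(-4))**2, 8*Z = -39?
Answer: -1248 - 39*I*sqrt(5)/8 ≈ -1248.0 - 10.901*I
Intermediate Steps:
y(E) = 1
Z = -39/8 (Z = (1/8)*(-39) = -39/8 ≈ -4.8750)
n = 256 (n = (((-4*5 + 4)*(-1))*1)**2 = (((-20 + 4)*(-1))*1)**2 = (-16*(-1)*1)**2 = (16*1)**2 = 16**2 = 256)
(sqrt(-77 + 72) + n)*Z = (sqrt(-77 + 72) + 256)*(-39/8) = (sqrt(-5) + 256)*(-39/8) = (I*sqrt(5) + 256)*(-39/8) = (256 + I*sqrt(5))*(-39/8) = -1248 - 39*I*sqrt(5)/8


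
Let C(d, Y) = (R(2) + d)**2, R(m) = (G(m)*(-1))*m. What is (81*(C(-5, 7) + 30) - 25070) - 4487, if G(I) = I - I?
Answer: -25102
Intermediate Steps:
G(I) = 0
R(m) = 0 (R(m) = (0*(-1))*m = 0*m = 0)
C(d, Y) = d**2 (C(d, Y) = (0 + d)**2 = d**2)
(81*(C(-5, 7) + 30) - 25070) - 4487 = (81*((-5)**2 + 30) - 25070) - 4487 = (81*(25 + 30) - 25070) - 4487 = (81*55 - 25070) - 4487 = (4455 - 25070) - 4487 = -20615 - 4487 = -25102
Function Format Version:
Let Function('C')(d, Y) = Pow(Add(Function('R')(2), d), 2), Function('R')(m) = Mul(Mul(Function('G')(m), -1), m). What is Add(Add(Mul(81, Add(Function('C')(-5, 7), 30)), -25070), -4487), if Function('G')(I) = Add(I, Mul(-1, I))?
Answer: -25102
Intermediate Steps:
Function('G')(I) = 0
Function('R')(m) = 0 (Function('R')(m) = Mul(Mul(0, -1), m) = Mul(0, m) = 0)
Function('C')(d, Y) = Pow(d, 2) (Function('C')(d, Y) = Pow(Add(0, d), 2) = Pow(d, 2))
Add(Add(Mul(81, Add(Function('C')(-5, 7), 30)), -25070), -4487) = Add(Add(Mul(81, Add(Pow(-5, 2), 30)), -25070), -4487) = Add(Add(Mul(81, Add(25, 30)), -25070), -4487) = Add(Add(Mul(81, 55), -25070), -4487) = Add(Add(4455, -25070), -4487) = Add(-20615, -4487) = -25102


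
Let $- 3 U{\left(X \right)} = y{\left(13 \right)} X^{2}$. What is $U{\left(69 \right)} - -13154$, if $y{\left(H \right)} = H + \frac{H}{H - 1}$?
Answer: $- \frac{36785}{4} \approx -9196.3$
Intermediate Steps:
$y{\left(H \right)} = H + \frac{H}{-1 + H}$
$U{\left(X \right)} = - \frac{169 X^{2}}{36}$ ($U{\left(X \right)} = - \frac{\frac{13^{2}}{-1 + 13} X^{2}}{3} = - \frac{\frac{169}{12} X^{2}}{3} = - \frac{169 X^{2}}{36}$)
$U{\left(69 \right)} - -13154 = - \frac{169 \cdot 69^{2}}{36} - -13154 = \left(- \frac{169}{36}\right) 4761 + 13154 = - \frac{89401}{4} + 13154 = - \frac{36785}{4}$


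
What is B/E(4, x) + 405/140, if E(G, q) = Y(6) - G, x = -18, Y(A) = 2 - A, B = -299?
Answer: 2255/56 ≈ 40.268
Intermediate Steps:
E(G, q) = -4 - G (E(G, q) = (2 - 1*6) - G = (2 - 6) - G = -4 - G)
B/E(4, x) + 405/140 = -299/(-4 - 1*4) + 405/140 = -299/(-4 - 4) + 405*(1/140) = -299/(-8) + 81/28 = -299*(-1/8) + 81/28 = 299/8 + 81/28 = 2255/56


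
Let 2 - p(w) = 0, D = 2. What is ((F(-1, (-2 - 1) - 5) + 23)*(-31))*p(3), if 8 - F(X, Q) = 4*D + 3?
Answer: -1240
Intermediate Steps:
F(X, Q) = -3 (F(X, Q) = 8 - (4*2 + 3) = 8 - (8 + 3) = 8 - 1*11 = 8 - 11 = -3)
p(w) = 2 (p(w) = 2 - 1*0 = 2 + 0 = 2)
((F(-1, (-2 - 1) - 5) + 23)*(-31))*p(3) = ((-3 + 23)*(-31))*2 = (20*(-31))*2 = -620*2 = -1240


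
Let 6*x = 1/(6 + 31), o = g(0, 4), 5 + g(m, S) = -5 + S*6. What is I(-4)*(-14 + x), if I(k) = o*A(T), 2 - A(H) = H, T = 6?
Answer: 86996/111 ≈ 783.75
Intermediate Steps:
A(H) = 2 - H
g(m, S) = -10 + 6*S (g(m, S) = -5 + (-5 + S*6) = -5 + (-5 + 6*S) = -10 + 6*S)
o = 14 (o = -10 + 6*4 = -10 + 24 = 14)
x = 1/222 (x = 1/(6*(6 + 31)) = (1/6)/37 = (1/6)*(1/37) = 1/222 ≈ 0.0045045)
I(k) = -56 (I(k) = 14*(2 - 1*6) = 14*(2 - 6) = 14*(-4) = -56)
I(-4)*(-14 + x) = -56*(-14 + 1/222) = -56*(-3107/222) = 86996/111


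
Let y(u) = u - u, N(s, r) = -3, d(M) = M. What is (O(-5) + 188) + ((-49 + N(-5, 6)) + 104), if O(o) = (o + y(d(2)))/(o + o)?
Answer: 481/2 ≈ 240.50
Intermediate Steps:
y(u) = 0
O(o) = ½ (O(o) = (o + 0)/(o + o) = o/((2*o)) = o*(1/(2*o)) = ½)
(O(-5) + 188) + ((-49 + N(-5, 6)) + 104) = (½ + 188) + ((-49 - 3) + 104) = 377/2 + (-52 + 104) = 377/2 + 52 = 481/2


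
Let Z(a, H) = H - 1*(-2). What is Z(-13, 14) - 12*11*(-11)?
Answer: 1468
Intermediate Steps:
Z(a, H) = 2 + H (Z(a, H) = H + 2 = 2 + H)
Z(-13, 14) - 12*11*(-11) = (2 + 14) - 12*11*(-11) = 16 - 132*(-11) = 16 - 1*(-1452) = 16 + 1452 = 1468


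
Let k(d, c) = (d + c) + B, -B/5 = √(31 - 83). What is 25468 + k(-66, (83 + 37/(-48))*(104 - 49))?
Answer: 1436381/48 - 10*I*√13 ≈ 29925.0 - 36.056*I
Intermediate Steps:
B = -10*I*√13 (B = -5*√(31 - 83) = -10*I*√13 ≈ -36.056*I)
k(d, c) = c + d - 10*I*√13 (k(d, c) = (d + c) - 10*I*√13 = (c + d) - 10*I*√13 = c + d - 10*I*√13)
25468 + k(-66, (83 + 37/(-48))*(104 - 49)) = 25468 + ((83 + 37/(-48))*(104 - 49) - 66 - 10*I*√13) = 25468 + ((83 + 37*(-1/48))*55 - 66 - 10*I*√13) = 25468 + ((83 - 37/48)*55 - 66 - 10*I*√13) = 25468 + ((3947/48)*55 - 66 - 10*I*√13) = 25468 + (217085/48 - 66 - 10*I*√13) = 25468 + (213917/48 - 10*I*√13) = 1436381/48 - 10*I*√13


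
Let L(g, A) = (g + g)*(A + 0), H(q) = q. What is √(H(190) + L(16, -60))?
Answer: I*√1730 ≈ 41.593*I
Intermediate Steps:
L(g, A) = 2*A*g (L(g, A) = (2*g)*A = 2*A*g)
√(H(190) + L(16, -60)) = √(190 + 2*(-60)*16) = √(190 - 1920) = √(-1730) = I*√1730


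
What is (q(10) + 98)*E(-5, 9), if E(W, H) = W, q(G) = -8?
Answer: -450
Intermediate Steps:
(q(10) + 98)*E(-5, 9) = (-8 + 98)*(-5) = 90*(-5) = -450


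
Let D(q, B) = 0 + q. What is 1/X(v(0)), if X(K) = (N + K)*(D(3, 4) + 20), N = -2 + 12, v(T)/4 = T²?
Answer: 1/230 ≈ 0.0043478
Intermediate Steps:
v(T) = 4*T²
D(q, B) = q
N = 10
X(K) = 230 + 23*K (X(K) = (10 + K)*(3 + 20) = (10 + K)*23 = 230 + 23*K)
1/X(v(0)) = 1/(230 + 23*(4*0²)) = 1/(230 + 23*(4*0)) = 1/(230 + 23*0) = 1/(230 + 0) = 1/230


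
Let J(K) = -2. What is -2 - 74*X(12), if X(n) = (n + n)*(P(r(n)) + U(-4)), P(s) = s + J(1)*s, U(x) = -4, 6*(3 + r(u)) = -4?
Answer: 590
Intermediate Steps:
r(u) = -11/3 (r(u) = -3 + (1/6)*(-4) = -3 - 2/3 = -11/3)
P(s) = -s (P(s) = s - 2*s = -s)
X(n) = -2*n/3 (X(n) = (n + n)*(-1*(-11/3) - 4) = (2*n)*(11/3 - 4) = (2*n)*(-1/3) = -2*n/3)
-2 - 74*X(12) = -2 - (-148)*12/3 = -2 - 74*(-8) = -2 + 592 = 590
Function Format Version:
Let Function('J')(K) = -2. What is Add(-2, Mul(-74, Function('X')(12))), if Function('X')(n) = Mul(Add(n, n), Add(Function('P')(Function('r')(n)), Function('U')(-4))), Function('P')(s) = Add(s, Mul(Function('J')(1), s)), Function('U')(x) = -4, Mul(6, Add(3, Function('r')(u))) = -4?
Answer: 590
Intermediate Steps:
Function('r')(u) = Rational(-11, 3) (Function('r')(u) = Add(-3, Mul(Rational(1, 6), -4)) = Add(-3, Rational(-2, 3)) = Rational(-11, 3))
Function('P')(s) = Mul(-1, s) (Function('P')(s) = Add(s, Mul(-2, s)) = Mul(-1, s))
Function('X')(n) = Mul(Rational(-2, 3), n) (Function('X')(n) = Mul(Add(n, n), Add(Mul(-1, Rational(-11, 3)), -4)) = Mul(Mul(2, n), Add(Rational(11, 3), -4)) = Mul(Mul(2, n), Rational(-1, 3)) = Mul(Rational(-2, 3), n))
Add(-2, Mul(-74, Function('X')(12))) = Add(-2, Mul(-74, Mul(Rational(-2, 3), 12))) = Add(-2, Mul(-74, -8)) = Add(-2, 592) = 590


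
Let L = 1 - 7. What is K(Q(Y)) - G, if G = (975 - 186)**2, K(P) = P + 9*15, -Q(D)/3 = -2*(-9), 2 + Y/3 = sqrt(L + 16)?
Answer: -622440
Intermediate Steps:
L = -6
Y = -6 + 3*sqrt(10) (Y = -6 + 3*sqrt(-6 + 16) = -6 + 3*sqrt(10) ≈ 3.4868)
Q(D) = -54 (Q(D) = -(-6)*(-9) = -3*18 = -54)
K(P) = 135 + P (K(P) = P + 135 = 135 + P)
G = 622521 (G = 789**2 = 622521)
K(Q(Y)) - G = (135 - 54) - 1*622521 = 81 - 622521 = -622440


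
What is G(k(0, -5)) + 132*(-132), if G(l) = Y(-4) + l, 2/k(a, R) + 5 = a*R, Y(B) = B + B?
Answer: -87162/5 ≈ -17432.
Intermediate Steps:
Y(B) = 2*B
k(a, R) = 2/(-5 + R*a) (k(a, R) = 2/(-5 + a*R) = 2/(-5 + R*a))
G(l) = -8 + l (G(l) = 2*(-4) + l = -8 + l)
G(k(0, -5)) + 132*(-132) = (-8 + 2/(-5 - 5*0)) + 132*(-132) = (-8 + 2/(-5 + 0)) - 17424 = (-8 + 2/(-5)) - 17424 = (-8 + 2*(-⅕)) - 17424 = (-8 - ⅖) - 17424 = -42/5 - 17424 = -87162/5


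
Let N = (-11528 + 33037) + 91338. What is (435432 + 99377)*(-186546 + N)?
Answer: -39414888491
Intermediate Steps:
N = 112847 (N = 21509 + 91338 = 112847)
(435432 + 99377)*(-186546 + N) = (435432 + 99377)*(-186546 + 112847) = 534809*(-73699) = -39414888491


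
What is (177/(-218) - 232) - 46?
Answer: -60781/218 ≈ -278.81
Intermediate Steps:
(177/(-218) - 232) - 46 = (177*(-1/218) - 232) - 46 = (-177/218 - 232) - 46 = -50753/218 - 46 = -60781/218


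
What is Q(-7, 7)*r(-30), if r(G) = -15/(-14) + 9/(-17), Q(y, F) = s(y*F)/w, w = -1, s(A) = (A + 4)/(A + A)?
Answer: -5805/23324 ≈ -0.24889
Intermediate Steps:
s(A) = (4 + A)/(2*A) (s(A) = (4 + A)/((2*A)) = (4 + A)*(1/(2*A)) = (4 + A)/(2*A))
Q(y, F) = -(4 + F*y)/(2*F*y) (Q(y, F) = ((4 + y*F)/(2*((y*F))))/(-1) = ((4 + F*y)/(2*((F*y))))*(-1) = ((1/(F*y))*(4 + F*y)/2)*(-1) = ((4 + F*y)/(2*F*y))*(-1) = -(4 + F*y)/(2*F*y))
r(G) = 129/238 (r(G) = -15*(-1/14) + 9*(-1/17) = 15/14 - 9/17 = 129/238)
Q(-7, 7)*r(-30) = (-½ - 2/(7*(-7)))*(129/238) = (-½ - 2*⅐*(-⅐))*(129/238) = (-½ + 2/49)*(129/238) = -45/98*129/238 = -5805/23324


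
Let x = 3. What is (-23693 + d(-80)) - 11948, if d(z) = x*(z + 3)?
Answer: -35872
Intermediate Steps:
d(z) = 9 + 3*z (d(z) = 3*(z + 3) = 3*(3 + z) = 9 + 3*z)
(-23693 + d(-80)) - 11948 = (-23693 + (9 + 3*(-80))) - 11948 = (-23693 + (9 - 240)) - 11948 = (-23693 - 231) - 11948 = -23924 - 11948 = -35872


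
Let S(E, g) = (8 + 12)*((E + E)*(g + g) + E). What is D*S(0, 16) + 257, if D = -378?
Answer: 257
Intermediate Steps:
S(E, g) = 20*E + 80*E*g (S(E, g) = 20*((2*E)*(2*g) + E) = 20*(4*E*g + E) = 20*(E + 4*E*g) = 20*E + 80*E*g)
D*S(0, 16) + 257 = -7560*0*(1 + 4*16) + 257 = -7560*0*(1 + 64) + 257 = -7560*0*65 + 257 = -378*0 + 257 = 0 + 257 = 257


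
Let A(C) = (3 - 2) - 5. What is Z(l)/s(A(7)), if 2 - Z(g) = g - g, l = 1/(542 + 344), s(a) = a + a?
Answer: -¼ ≈ -0.25000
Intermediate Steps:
A(C) = -4 (A(C) = 1 - 5 = -4)
s(a) = 2*a
l = 1/886 ≈ 0.0011287
Z(g) = 2 (Z(g) = 2 - (g - g) = 2 - 1*0 = 2 + 0 = 2)
Z(l)/s(A(7)) = 2/((2*(-4))) = 2/(-8) = 2*(-⅛) = -¼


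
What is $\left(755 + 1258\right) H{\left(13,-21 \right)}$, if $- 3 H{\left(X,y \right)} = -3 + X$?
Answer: $-6710$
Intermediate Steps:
$H{\left(X,y \right)} = 1 - \frac{X}{3}$ ($H{\left(X,y \right)} = - \frac{-3 + X}{3} = 1 - \frac{X}{3}$)
$\left(755 + 1258\right) H{\left(13,-21 \right)} = \left(755 + 1258\right) \left(1 - \frac{13}{3}\right) = 2013 \left(1 - \frac{13}{3}\right) = 2013 \left(- \frac{10}{3}\right) = -6710$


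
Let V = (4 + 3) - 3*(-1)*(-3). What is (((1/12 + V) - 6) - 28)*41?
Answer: -17671/12 ≈ -1472.6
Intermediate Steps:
V = -2 (V = 7 + 3*(-3) = 7 - 9 = -2)
(((1/12 + V) - 6) - 28)*41 = (((1/12 - 2) - 6) - 28)*41 = ((-23/12 - 6) - 28)*41 = (-95/12 - 28)*41 = -431/12*41 = -17671/12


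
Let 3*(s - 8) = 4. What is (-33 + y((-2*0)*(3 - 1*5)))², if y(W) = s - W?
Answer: 5041/9 ≈ 560.11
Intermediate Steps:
s = 28/3 (s = 8 + (⅓)*4 = 8 + 4/3 = 28/3 ≈ 9.3333)
y(W) = 28/3 - W
(-33 + y((-2*0)*(3 - 1*5)))² = (-33 + (28/3 - (-2*0)*(3 - 1*5)))² = (-33 + (28/3 - 0*(3 - 5)))² = (-33 + (28/3 - 0*(-2)))² = (-33 + (28/3 - 1*0))² = (-33 + (28/3 + 0))² = (-33 + 28/3)² = (-71/3)² = 5041/9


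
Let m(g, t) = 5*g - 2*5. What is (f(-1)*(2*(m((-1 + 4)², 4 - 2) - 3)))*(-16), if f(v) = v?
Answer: 1024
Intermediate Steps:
m(g, t) = -10 + 5*g (m(g, t) = 5*g - 10 = -10 + 5*g)
(f(-1)*(2*(m((-1 + 4)², 4 - 2) - 3)))*(-16) = -2*((-10 + 5*(-1 + 4)²) - 3)*(-16) = -2*((-10 + 5*3²) - 3)*(-16) = -2*((-10 + 5*9) - 3)*(-16) = -2*((-10 + 45) - 3)*(-16) = -2*(35 - 3)*(-16) = -2*32*(-16) = -1*64*(-16) = -64*(-16) = 1024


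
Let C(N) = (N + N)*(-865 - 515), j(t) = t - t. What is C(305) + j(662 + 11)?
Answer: -841800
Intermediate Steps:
j(t) = 0
C(N) = -2760*N (C(N) = (2*N)*(-1380) = -2760*N)
C(305) + j(662 + 11) = -2760*305 + 0 = -841800 + 0 = -841800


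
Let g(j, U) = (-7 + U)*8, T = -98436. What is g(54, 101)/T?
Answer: -188/24609 ≈ -0.0076395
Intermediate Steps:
g(j, U) = -56 + 8*U
g(54, 101)/T = (-56 + 8*101)/(-98436) = (-56 + 808)*(-1/98436) = 752*(-1/98436) = -188/24609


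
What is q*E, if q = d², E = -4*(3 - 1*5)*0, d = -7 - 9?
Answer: 0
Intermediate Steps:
d = -16
E = 0 (E = -4*(3 - 5)*0 = -4*(-2)*0 = 8*0 = 0)
q = 256 (q = (-16)² = 256)
q*E = 256*0 = 0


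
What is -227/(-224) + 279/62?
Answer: 1235/224 ≈ 5.5134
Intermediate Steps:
-227/(-224) + 279/62 = -227*(-1/224) + 279*(1/62) = 227/224 + 9/2 = 1235/224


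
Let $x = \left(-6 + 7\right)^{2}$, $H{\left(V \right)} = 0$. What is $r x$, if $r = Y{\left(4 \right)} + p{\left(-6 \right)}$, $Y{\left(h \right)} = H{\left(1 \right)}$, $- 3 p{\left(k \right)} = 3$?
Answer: $-1$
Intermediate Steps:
$p{\left(k \right)} = -1$ ($p{\left(k \right)} = \left(- \frac{1}{3}\right) 3 = -1$)
$Y{\left(h \right)} = 0$
$r = -1$ ($r = 0 - 1 = -1$)
$x = 1$ ($x = 1^{2} = 1$)
$r x = \left(-1\right) 1 = -1$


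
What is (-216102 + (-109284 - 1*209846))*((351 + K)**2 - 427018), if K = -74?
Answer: 187485882048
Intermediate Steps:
(-216102 + (-109284 - 1*209846))*((351 + K)**2 - 427018) = (-216102 + (-109284 - 1*209846))*((351 - 74)**2 - 427018) = (-216102 + (-109284 - 209846))*(277**2 - 427018) = (-216102 - 319130)*(76729 - 427018) = -535232*(-350289) = 187485882048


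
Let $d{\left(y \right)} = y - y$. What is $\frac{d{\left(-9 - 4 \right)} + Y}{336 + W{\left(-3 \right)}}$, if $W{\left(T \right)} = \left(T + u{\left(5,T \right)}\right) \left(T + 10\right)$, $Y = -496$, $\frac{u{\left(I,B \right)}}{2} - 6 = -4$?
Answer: $- \frac{496}{343} \approx -1.4461$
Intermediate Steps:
$u{\left(I,B \right)} = 4$ ($u{\left(I,B \right)} = 12 + 2 \left(-4\right) = 12 - 8 = 4$)
$d{\left(y \right)} = 0$
$W{\left(T \right)} = \left(4 + T\right) \left(10 + T\right)$ ($W{\left(T \right)} = \left(T + 4\right) \left(T + 10\right) = \left(4 + T\right) \left(10 + T\right)$)
$\frac{d{\left(-9 - 4 \right)} + Y}{336 + W{\left(-3 \right)}} = \frac{0 - 496}{336 + \left(40 + \left(-3\right)^{2} + 14 \left(-3\right)\right)} = - \frac{496}{336 + \left(40 + 9 - 42\right)} = - \frac{496}{336 + 7} = - \frac{496}{343}$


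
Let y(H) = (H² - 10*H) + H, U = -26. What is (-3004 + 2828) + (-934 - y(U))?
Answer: -2020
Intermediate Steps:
y(H) = H² - 9*H
(-3004 + 2828) + (-934 - y(U)) = (-3004 + 2828) + (-934 - (-26)*(-9 - 26)) = -176 + (-934 - (-26)*(-35)) = -176 + (-934 - 1*910) = -176 + (-934 - 910) = -176 - 1844 = -2020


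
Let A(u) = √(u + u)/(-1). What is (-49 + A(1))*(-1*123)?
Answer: 6027 + 123*√2 ≈ 6200.9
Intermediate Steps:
A(u) = -√2*√u (A(u) = √(2*u)*(-1) = (√2*√u)*(-1) = -√2*√u)
(-49 + A(1))*(-1*123) = (-49 - √2*√1)*(-1*123) = (-49 - 1*√2*1)*(-123) = (-49 - √2)*(-123) = 6027 + 123*√2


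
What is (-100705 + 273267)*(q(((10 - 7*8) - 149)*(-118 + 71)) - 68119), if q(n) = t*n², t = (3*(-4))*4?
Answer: -695758753492478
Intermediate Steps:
t = -48 (t = -12*4 = -48)
q(n) = -48*n²
(-100705 + 273267)*(q(((10 - 7*8) - 149)*(-118 + 71)) - 68119) = (-100705 + 273267)*(-48*(-118 + 71)²*((10 - 7*8) - 149)² - 68119) = 172562*(-48*2209*((10 - 56) - 149)² - 68119) = 172562*(-48*2209*(-46 - 149)² - 68119) = 172562*(-48*(-195*(-47))² - 68119) = 172562*(-48*9165² - 68119) = 172562*(-48*83997225 - 68119) = 172562*(-4031866800 - 68119) = 172562*(-4031934919) = -695758753492478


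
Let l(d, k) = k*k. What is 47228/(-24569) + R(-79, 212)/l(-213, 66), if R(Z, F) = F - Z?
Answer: -66191863/35674188 ≈ -1.8555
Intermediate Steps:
l(d, k) = k**2
47228/(-24569) + R(-79, 212)/l(-213, 66) = 47228/(-24569) + (212 - 1*(-79))/(66**2) = 47228*(-1/24569) + (212 + 79)/4356 = -47228/24569 + 291*(1/4356) = -47228/24569 + 97/1452 = -66191863/35674188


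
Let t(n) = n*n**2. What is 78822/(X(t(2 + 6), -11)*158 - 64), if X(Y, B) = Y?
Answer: 13137/13472 ≈ 0.97513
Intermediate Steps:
t(n) = n**3
78822/(X(t(2 + 6), -11)*158 - 64) = 78822/((2 + 6)**3*158 - 64) = 78822/(8**3*158 - 64) = 78822/(512*158 - 64) = 78822/(80896 - 64) = 78822/80832 = 78822*(1/80832) = 13137/13472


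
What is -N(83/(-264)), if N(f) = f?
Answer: 83/264 ≈ 0.31439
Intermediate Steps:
-N(83/(-264)) = -83/(-264) = -83*(-1)/264 = -1*(-83/264) = 83/264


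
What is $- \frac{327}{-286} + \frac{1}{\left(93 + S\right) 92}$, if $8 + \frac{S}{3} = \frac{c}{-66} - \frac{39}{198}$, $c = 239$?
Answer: $\frac{9523159}{8327748} \approx 1.1435$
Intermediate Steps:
$S = - \frac{390}{11}$ ($S = -24 + 3 \left(\frac{239}{-66} - \frac{39}{198}\right) = -24 + 3 \left(239 \left(- \frac{1}{66}\right) - \frac{13}{66}\right) = -24 + 3 \left(- \frac{239}{66} - \frac{13}{66}\right) = -24 + 3 \left(- \frac{42}{11}\right) = -24 - \frac{126}{11} = - \frac{390}{11} \approx -35.455$)
$- \frac{327}{-286} + \frac{1}{\left(93 + S\right) 92} = - \frac{327}{-286} + \frac{1}{\left(93 - \frac{390}{11}\right) 92} = \left(-327\right) \left(- \frac{1}{286}\right) + \frac{1}{\frac{633}{11}} \cdot \frac{1}{92} = \frac{327}{286} + \frac{11}{633} \cdot \frac{1}{92} = \frac{327}{286} + \frac{11}{58236} = \frac{9523159}{8327748}$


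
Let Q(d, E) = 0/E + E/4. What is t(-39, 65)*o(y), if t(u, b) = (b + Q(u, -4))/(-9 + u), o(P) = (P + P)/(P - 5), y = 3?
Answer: 4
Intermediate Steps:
o(P) = 2*P/(-5 + P) (o(P) = (2*P)/(-5 + P) = 2*P/(-5 + P))
Q(d, E) = E/4 (Q(d, E) = 0 + E*(1/4) = 0 + E/4 = E/4)
t(u, b) = (-1 + b)/(-9 + u) (t(u, b) = (b + (1/4)*(-4))/(-9 + u) = (b - 1)/(-9 + u) = (-1 + b)/(-9 + u))
t(-39, 65)*o(y) = ((-1 + 65)/(-9 - 39))*(2*3/(-5 + 3)) = (64/(-48))*(2*3/(-2)) = (-1/48*64)*(2*3*(-1/2)) = -4/3*(-3) = 4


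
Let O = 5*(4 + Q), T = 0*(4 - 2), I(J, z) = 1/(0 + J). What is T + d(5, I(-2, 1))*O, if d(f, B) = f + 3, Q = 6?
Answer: 400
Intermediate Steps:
I(J, z) = 1/J
d(f, B) = 3 + f
T = 0 (T = 0*2 = 0)
O = 50 (O = 5*(4 + 6) = 5*10 = 50)
T + d(5, I(-2, 1))*O = 0 + (3 + 5)*50 = 0 + 8*50 = 0 + 400 = 400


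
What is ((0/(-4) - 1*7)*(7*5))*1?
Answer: -245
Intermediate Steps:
((0/(-4) - 1*7)*(7*5))*1 = ((0*(-1/4) - 7)*35)*1 = ((0 - 7)*35)*1 = -7*35*1 = -245*1 = -245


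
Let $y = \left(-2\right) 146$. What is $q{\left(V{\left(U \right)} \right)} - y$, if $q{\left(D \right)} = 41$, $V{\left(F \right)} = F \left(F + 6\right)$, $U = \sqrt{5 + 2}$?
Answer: $333$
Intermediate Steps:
$U = \sqrt{7} \approx 2.6458$
$V{\left(F \right)} = F \left(6 + F\right)$
$y = -292$
$q{\left(V{\left(U \right)} \right)} - y = 41 - -292 = 41 + 292 = 333$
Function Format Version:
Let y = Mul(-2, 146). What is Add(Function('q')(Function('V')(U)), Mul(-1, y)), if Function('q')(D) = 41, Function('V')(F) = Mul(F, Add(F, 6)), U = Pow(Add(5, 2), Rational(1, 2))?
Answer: 333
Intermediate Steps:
U = Pow(7, Rational(1, 2)) ≈ 2.6458
Function('V')(F) = Mul(F, Add(6, F))
y = -292
Add(Function('q')(Function('V')(U)), Mul(-1, y)) = Add(41, Mul(-1, -292)) = Add(41, 292) = 333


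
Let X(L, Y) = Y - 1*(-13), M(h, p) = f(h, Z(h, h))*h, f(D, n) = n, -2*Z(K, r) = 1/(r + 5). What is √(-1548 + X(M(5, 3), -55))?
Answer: I*√1590 ≈ 39.875*I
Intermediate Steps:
Z(K, r) = -1/(2*(5 + r)) (Z(K, r) = -1/(2*(r + 5)) = -1/(2*(5 + r)))
M(h, p) = -h/(10 + 2*h) (M(h, p) = (-1/(10 + 2*h))*h = -h/(10 + 2*h))
X(L, Y) = 13 + Y (X(L, Y) = Y + 13 = 13 + Y)
√(-1548 + X(M(5, 3), -55)) = √(-1548 + (13 - 55)) = √(-1548 - 42) = √(-1590) = I*√1590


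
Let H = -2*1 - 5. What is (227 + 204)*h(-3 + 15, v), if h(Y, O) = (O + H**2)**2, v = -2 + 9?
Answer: 1351616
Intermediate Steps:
v = 7
H = -7 (H = -2 - 5 = -7)
h(Y, O) = (49 + O)**2 (h(Y, O) = (O + (-7)**2)**2 = (O + 49)**2 = (49 + O)**2)
(227 + 204)*h(-3 + 15, v) = (227 + 204)*(49 + 7)**2 = 431*56**2 = 431*3136 = 1351616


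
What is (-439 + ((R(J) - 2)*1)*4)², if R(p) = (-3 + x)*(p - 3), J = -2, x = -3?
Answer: 106929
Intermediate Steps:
R(p) = 18 - 6*p (R(p) = (-3 - 3)*(p - 3) = -6*(-3 + p) = 18 - 6*p)
(-439 + ((R(J) - 2)*1)*4)² = (-439 + (((18 - 6*(-2)) - 2)*1)*4)² = (-439 + (((18 + 12) - 2)*1)*4)² = (-439 + ((30 - 2)*1)*4)² = (-439 + (28*1)*4)² = (-439 + 28*4)² = (-439 + 112)² = (-327)² = 106929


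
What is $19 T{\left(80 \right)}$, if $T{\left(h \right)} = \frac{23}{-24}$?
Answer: $- \frac{437}{24} \approx -18.208$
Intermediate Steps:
$T{\left(h \right)} = - \frac{23}{24}$ ($T{\left(h \right)} = 23 \left(- \frac{1}{24}\right) = - \frac{23}{24}$)
$19 T{\left(80 \right)} = 19 \left(- \frac{23}{24}\right) = - \frac{437}{24}$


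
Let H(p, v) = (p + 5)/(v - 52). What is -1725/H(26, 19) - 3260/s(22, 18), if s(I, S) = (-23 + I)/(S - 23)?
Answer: -448375/31 ≈ -14464.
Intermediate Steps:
s(I, S) = (-23 + I)/(-23 + S)
H(p, v) = (5 + p)/(-52 + v)
-1725/H(26, 19) - 3260/s(22, 18) = -1725*(-52 + 19)/(5 + 26) - 3260*(-23 + 18)/(-23 + 22) = -1725/(31/(-33)) - 3260/(-1/(-5)) = -1725/((-1/33*31)) - 3260/((-⅕*(-1))) = -1725/(-31/33) - 3260/⅕ = -1725*(-33/31) - 3260*5 = 56925/31 - 16300 = -448375/31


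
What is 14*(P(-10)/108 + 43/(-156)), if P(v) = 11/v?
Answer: -28091/7020 ≈ -4.0016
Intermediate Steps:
14*(P(-10)/108 + 43/(-156)) = 14*((11/(-10))/108 + 43/(-156)) = 14*((11*(-1/10))*(1/108) + 43*(-1/156)) = 14*(-11/10*1/108 - 43/156) = 14*(-11/1080 - 43/156) = 14*(-4013/14040) = -28091/7020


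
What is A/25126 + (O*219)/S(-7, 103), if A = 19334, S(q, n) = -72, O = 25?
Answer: -22695467/301512 ≈ -75.272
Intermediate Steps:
A/25126 + (O*219)/S(-7, 103) = 19334/25126 + (25*219)/(-72) = 19334*(1/25126) + 5475*(-1/72) = 9667/12563 - 1825/24 = -22695467/301512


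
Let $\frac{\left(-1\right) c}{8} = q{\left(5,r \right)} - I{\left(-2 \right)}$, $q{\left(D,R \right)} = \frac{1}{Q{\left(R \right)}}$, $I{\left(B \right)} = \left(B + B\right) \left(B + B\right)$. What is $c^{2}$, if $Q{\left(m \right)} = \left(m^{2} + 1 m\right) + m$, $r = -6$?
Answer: $\frac{146689}{9} \approx 16299.0$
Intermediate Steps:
$Q{\left(m \right)} = m^{2} + 2 m$ ($Q{\left(m \right)} = \left(m^{2} + m\right) + m = \left(m + m^{2}\right) + m = m^{2} + 2 m$)
$I{\left(B \right)} = 4 B^{2}$ ($I{\left(B \right)} = 2 B 2 B = 4 B^{2}$)
$q{\left(D,R \right)} = \frac{1}{R \left(2 + R\right)}$
$c = \frac{383}{3}$ ($c = - 8 \left(\frac{1}{\left(-6\right) \left(2 - 6\right)} - 4 \left(-2\right)^{2}\right) = - 8 \left(- \frac{1}{6 \left(-4\right)} - 4 \cdot 4\right) = - 8 \left(\left(- \frac{1}{6}\right) \left(- \frac{1}{4}\right) - 16\right) = - 8 \left(\frac{1}{24} - 16\right) = \left(-8\right) \left(- \frac{383}{24}\right) = \frac{383}{3} \approx 127.67$)
$c^{2} = \left(\frac{383}{3}\right)^{2} = \frac{146689}{9}$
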